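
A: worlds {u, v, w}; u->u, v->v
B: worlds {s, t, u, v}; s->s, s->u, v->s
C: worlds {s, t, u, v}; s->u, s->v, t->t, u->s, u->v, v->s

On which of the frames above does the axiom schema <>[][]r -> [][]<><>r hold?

This is the axiom for a generalized confluence (Geach) condition; its first-order frame correspondent is forall x forall y forall z ((xRy & x R^2 z) -> exists w (y R^2 w & z R^2 w)).
A: ✓.
B: fails — sRs, sR²u but no w with sR²w and uR²w.
C: ✓.

A, C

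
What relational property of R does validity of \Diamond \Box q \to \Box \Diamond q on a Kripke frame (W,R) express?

Suppose ◇□q→□◇q is valid. Take Rxy, Rxz and set V(q)={w : Ryw}. Then □q at y so ◇□q at x, so □◇q at x, so ◇q at z, giving w with Rzw and Ryw.
The converse is a direct semantic check.
So the correspondent is convergence.

Convergence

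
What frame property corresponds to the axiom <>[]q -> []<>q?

Convergence

This is the .2 axiom.
Its frame correspondent is convergence — forall x forall y forall z (Rxy & Rxz -> exists w (Ryw & Rzw)).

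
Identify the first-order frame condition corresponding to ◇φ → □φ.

Suppose ◇φ→□φ is valid. Take Rxy, Rxz and set V(φ)={y}. Then ◇φ at x, so □φ at x, so φ at z, i.e. z=y.

partial functionality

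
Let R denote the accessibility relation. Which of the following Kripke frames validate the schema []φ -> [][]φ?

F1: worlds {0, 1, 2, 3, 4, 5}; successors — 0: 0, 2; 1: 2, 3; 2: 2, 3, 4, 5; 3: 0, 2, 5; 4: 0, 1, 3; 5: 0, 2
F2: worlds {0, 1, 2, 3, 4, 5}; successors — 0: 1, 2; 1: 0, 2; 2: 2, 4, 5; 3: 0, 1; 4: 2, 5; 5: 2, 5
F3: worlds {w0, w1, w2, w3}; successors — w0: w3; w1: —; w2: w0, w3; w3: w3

F3

This is the axiom for transitivity; its first-order frame correspondent is forall x forall y forall z (Rxy & Ryz -> Rxz).
F1: fails — R32 and R23 but not R33.
F2: fails — R10 and R01 but not R11.
F3: ✓.
Valid on: F3.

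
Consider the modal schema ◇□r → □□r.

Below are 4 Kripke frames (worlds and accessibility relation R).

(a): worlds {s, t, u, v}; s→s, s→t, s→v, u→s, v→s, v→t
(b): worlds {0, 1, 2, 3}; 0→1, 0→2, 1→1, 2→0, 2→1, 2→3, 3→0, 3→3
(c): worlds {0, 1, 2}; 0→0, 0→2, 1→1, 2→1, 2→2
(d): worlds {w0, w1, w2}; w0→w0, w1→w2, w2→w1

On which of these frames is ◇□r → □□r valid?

Frame correspondent (Sahlqvist): ∀x ∀y ∀z ((xRy ∧ xR²z) → ∃w (yRw ∧ z = w)) — i.e. a generalized confluence (Geach) condition.
(a): fails — sRt, sR²s but no w with tRw and s=w.
(b): fails — 0R1, 0R²0 but no w with 1Rw and 0=w.
(c): fails — 0R0, 0R²1 but no w with 0Rw and 1=w.
(d): satisfies the condition.
Valid on: (d).

(d)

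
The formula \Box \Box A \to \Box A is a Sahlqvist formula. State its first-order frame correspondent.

density

Suppose □□A→□A is valid. Take Rxy and set V(A)={w : xR²w}. Then □□A at x, so □A at x, so A at y, i.e. ∃z(Rxz∧Rzy).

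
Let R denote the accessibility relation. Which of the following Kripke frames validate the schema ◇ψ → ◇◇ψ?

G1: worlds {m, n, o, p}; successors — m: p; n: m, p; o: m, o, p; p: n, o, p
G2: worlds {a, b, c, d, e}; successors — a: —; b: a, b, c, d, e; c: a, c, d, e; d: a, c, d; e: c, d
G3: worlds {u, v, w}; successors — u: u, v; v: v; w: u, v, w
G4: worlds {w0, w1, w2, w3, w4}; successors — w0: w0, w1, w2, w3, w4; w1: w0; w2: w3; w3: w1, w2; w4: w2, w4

G2, G3

The schema corresponds to a generalized confluence (Geach) condition: ∀x ∀y (xRy → ∃w (y = w ∧ xR²w)).
G1: fails — nRm but no w with m=w and nR²w.
G2: condition met.
G3: condition met.
G4: fails — w2Rw3 but no w with w3=w and w2R²w.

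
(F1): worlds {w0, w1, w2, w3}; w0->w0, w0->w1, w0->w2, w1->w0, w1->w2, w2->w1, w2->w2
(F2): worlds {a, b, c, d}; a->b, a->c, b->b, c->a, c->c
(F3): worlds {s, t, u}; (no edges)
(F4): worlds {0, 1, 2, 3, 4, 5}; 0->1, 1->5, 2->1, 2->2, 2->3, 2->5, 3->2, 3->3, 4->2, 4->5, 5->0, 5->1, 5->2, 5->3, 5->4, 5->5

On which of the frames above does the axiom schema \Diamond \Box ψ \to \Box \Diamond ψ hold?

(F1), (F3)

This is the axiom for convergence; its first-order frame correspondent is \forall x \forall y \forall z (Rxy \wedge Rxz \to \exists w (Ryw \wedge Rzw)).
(F1): condition met.
(F2): fails — Rab and Rac but b and c have no common successor.
(F3): condition met.
(F4): fails — R23 and R21 but 3 and 1 have no common successor.
Valid on: (F1), (F3).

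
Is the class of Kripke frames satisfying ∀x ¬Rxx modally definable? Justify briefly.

Modal frame validity is preserved under surjective bounded morphisms.
The 4-cycle (worlds a,b,c,d with a→b→c→d→a) is irreflexive, and the map sending every world to a single reflexive point • is a surjective bounded morphism (forth: every edge maps to (•,•); back: every world has a successor). So any modal formula valid on the 4-cycle is also valid on the reflexive point, which is not irreflexive.
So no modal formula (or set of formulas) defines exactly the irreflexive frames.

Not modally definable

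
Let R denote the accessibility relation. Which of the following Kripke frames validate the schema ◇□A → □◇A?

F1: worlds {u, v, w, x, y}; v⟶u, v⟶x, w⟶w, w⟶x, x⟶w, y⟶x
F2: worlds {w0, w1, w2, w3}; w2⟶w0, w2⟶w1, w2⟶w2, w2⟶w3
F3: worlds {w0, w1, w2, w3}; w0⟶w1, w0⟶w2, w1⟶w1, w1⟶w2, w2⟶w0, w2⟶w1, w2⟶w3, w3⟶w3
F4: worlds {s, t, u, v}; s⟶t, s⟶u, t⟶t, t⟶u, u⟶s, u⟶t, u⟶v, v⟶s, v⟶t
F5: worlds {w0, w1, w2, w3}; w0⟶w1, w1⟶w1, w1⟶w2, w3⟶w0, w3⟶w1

This is the axiom for convergence; its first-order frame correspondent is ∀x ∀y ∀z (Rxy ∧ Rxz → ∃w (Ryw ∧ Rzw)).
F1: fails — Rvu and Rvu but u and u have no common successor.
F2: fails — Rw2w2 and Rw2w0 but w2 and w0 have no common successor.
F3: fails — Rw2w1 and Rw2w3 but w1 and w3 have no common successor.
F4: satisfies the condition.
F5: fails — Rw1w2 and Rw1w2 but w2 and w2 have no common successor.
Valid on: F4.

F4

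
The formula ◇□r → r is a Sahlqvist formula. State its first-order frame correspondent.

symmetry: ∀x ∀y (Rxy → Ryx)

Replacing r by ¬r and contraposing gives the equivalent schema r → □◇r.
Suppose r→□◇r is valid. Take Rxy and set V(r)={x}. Then r at x, so □◇r at x, so ◇r at y, so some z with Ryz has r; z=x, i.e. Ryx.
The converse is a direct semantic check.
So the correspondent is symmetry.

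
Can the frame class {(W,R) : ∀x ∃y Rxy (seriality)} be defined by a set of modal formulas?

Yes — defined by □q → ◇q

This is a Sahlqvist condition; the D axiom □q → ◇q defines it.
Suppose □q→◇q is valid. At any x set V(q)=W. Then □q at x, so ◇q at x, so x has a successor.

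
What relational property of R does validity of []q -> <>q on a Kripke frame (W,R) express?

This schema is the D axiom.
It corresponds to seriality: forall x exists y Rxy.

Seriality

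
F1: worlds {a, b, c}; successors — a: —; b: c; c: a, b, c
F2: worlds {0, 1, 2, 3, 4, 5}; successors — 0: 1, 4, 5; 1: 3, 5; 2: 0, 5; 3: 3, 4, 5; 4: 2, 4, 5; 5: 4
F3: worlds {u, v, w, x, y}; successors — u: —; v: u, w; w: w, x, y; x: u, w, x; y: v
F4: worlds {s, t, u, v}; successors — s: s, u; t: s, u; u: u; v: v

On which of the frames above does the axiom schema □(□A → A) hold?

F4

This is the axiom for shift-reflexivity; its first-order frame correspondent is ∀x ∀y (Rxy → Ryy).
F1: fails — Rca but not Raa.
F2: fails — R45 but not R55.
F3: fails — Rvu but not Ruu.
F4: satisfies the condition.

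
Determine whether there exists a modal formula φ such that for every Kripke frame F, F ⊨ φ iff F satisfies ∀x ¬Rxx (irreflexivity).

Any modally definable frame class is closed under surjective bounded morphisms.
The 5-cycle (worlds a,b,c,d,e with a→b→c→d→e→a) is irreflexive, and the map sending every world to a single reflexive point • is a surjective bounded morphism (forth: every edge maps to (•,•); back: every world has a successor). So any modal formula valid on the 5-cycle is also valid on the reflexive point, which is not irreflexive.
So the class is not modally definable.

Not modally definable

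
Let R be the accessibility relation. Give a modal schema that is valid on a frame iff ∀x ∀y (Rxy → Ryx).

ψ → □◇ψ

The condition is symmetry. The B schema ψ → □◇ψ defines it.
Suppose ψ→□◇ψ is valid. Take Rxy and set V(ψ)={x}. Then ψ at x, so □◇ψ at x, so ◇ψ at y, so some z with Ryz has ψ; z=x, i.e. Ryx.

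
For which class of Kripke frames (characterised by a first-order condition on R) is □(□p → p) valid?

Suppose □(□p→p) is valid. Take Rxy and set V(p)={w : Ryw}. Then at y, □p holds; since □(□p→p) at x, □p→p at y, so p at y, i.e. Ryy.

shift-reflexivity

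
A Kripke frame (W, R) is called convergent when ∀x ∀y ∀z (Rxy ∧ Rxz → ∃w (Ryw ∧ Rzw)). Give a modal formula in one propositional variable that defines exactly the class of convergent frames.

A defining formula is ◇□s → □◇s (the .2 axiom).
Suppose ◇□s→□◇s is valid. Take Rxy, Rxz and set V(s)={w : Ryw}. Then □s at y so ◇□s at x, so □◇s at x, so ◇s at z, giving w with Rzw and Ryw.

◇□s → □◇s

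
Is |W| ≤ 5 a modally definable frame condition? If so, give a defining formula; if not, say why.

Not modally definable

If a class were modally definable it would be closed under disjoint unions (Goldblatt–Thomason).
Any modal formula valid on each of 6 disjoint one-world frames is valid on their disjoint union (validity is preserved under disjoint unions). Each one-world frame has |W|=1≤5, but the union has |W|=6.
So the class is not modally definable.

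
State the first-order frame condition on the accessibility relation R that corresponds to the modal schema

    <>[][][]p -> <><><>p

forall x forall y (xRy -> exists w (y R^3 w & x R^3 w))

This is a Sahlqvist (Geach-type) schema ◇^1□^3p → □^0◇^3p.
First-order correspondent: forall x forall y (xRy -> exists w (y R^3 w & x R^3 w)).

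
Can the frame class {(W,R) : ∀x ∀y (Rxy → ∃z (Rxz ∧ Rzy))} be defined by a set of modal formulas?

Yes — defined by □□q → □q

This is a Sahlqvist condition; the C4 axiom □□q → □q defines it.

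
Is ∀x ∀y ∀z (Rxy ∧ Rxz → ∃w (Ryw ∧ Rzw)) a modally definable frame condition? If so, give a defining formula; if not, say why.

Yes — defined by ◇□q → □◇q

This is a Sahlqvist condition; the .2 axiom ◇□q → □◇q defines it.
Suppose ◇□q→□◇q is valid. Take Rxy, Rxz and set V(q)={w : Ryw}. Then □q at y so ◇□q at x, so □◇q at x, so ◇q at z, giving w with Rzw and Ryw.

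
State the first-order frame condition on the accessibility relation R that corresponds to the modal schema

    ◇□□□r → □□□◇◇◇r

∀x ∀y ∀z ((xRy ∧ xR³z) → ∃w (yR³w ∧ zR³w))

This is a Sahlqvist (Geach-type) schema ◇^1□^3r → □^3◇^3r.
Minimal-valuation argument: fix x; take any y with xR^1y and any z with xR^3z. Set V(r) to the set of worlds R-reachable from y in exactly 3 steps. Then □^3r holds at y, so the antecedent holds at x; validity forces ◇^3r at z, giving a w with zR^3w and yR^3w.
First-order correspondent: ∀x ∀y ∀z ((xRy ∧ xR³z) → ∃w (yR³w ∧ zR³w)).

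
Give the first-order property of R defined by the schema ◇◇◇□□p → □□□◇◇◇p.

∀x ∀y ∀z ((xR³y ∧ xR³z) → ∃w (yR²w ∧ zR³w))

This is a Sahlqvist (Geach-type) schema ◇^3□^2p → □^3◇^3p.
First-order correspondent: ∀x ∀y ∀z ((xR³y ∧ xR³z) → ∃w (yR²w ∧ zR³w)).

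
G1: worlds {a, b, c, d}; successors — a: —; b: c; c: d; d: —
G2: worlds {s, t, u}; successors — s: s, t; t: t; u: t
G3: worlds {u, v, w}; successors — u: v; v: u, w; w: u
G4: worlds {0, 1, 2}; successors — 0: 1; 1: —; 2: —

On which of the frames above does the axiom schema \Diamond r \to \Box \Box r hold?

This is the axiom for a generalized confluence (Geach) condition; its first-order frame correspondent is \forall x \forall y \forall z ((xRy \wedge x R^2 z) \to \exists w (y = w \wedge z = w)).
G1: fails — bRc, bR²d but c ≠ d.
G2: fails — sRs, sR²t but s ≠ t.
G3: fails — uRv, uR²u but v ≠ u.
G4: ✓.
Valid on: G4.

G4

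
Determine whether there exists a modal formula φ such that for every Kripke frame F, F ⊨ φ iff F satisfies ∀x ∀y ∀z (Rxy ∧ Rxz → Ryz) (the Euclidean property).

Definable; ◇p → □◇p defines it

Yes: it is the Euclidean property, defined by the 5 schema ◇p → □◇p.
Suppose ◇p→□◇p is valid. Take Rxy, Rxz and set V(p)={y}. Then ◇p at x, so □◇p at x, so ◇p at z, so some w with Rzw has p; w=y, i.e. Rzy. By symmetry of the argument, Ryz.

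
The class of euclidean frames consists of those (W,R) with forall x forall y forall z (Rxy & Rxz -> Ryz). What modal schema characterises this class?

◇p → □◇p

This is the Euclidean property; the standard corresponding axiom is 5: ◇p → □◇p.
Suppose ◇p→□◇p is valid. Take Rxy, Rxz and set V(p)={y}. Then ◇p at x, so □◇p at x, so ◇p at z, so some w with Rzw has p; w=y, i.e. Rzy. By symmetry of the argument, Ryz.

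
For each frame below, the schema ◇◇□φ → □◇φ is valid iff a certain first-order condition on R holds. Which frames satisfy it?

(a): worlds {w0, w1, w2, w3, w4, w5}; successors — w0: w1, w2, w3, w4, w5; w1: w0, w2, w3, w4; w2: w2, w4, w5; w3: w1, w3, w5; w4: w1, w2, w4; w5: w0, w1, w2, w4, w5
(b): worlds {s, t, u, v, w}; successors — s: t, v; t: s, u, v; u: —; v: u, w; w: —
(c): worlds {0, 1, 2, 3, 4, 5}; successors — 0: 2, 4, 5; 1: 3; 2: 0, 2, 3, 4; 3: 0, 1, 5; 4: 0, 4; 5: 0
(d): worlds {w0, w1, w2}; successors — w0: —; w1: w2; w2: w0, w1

(a)

This is the axiom for a generalized confluence (Geach) condition; its first-order frame correspondent is ∀x ∀y ∀z ((xR²y ∧ xRz) → ∃w (yRw ∧ zRw)).
(a): ✓.
(b): fails — sR²s, sRv but no w* with sRw* and vRw*.
(c): fails — 0R²0, 0R5 but no w with 0Rw and 5Rw.
(d): fails — w1R²w0, w1Rw2 but no w with w0Rw and w2Rw.
Valid on: (a).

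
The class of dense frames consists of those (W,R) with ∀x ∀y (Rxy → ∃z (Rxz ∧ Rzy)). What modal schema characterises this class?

A defining formula is □□ψ → □ψ (the C4 axiom).
Suppose □□ψ→□ψ is valid. Take Rxy and set V(ψ)={w : xR²w}. Then □□ψ at x, so □ψ at x, so ψ at y, i.e. ∃z(Rxz∧Rzy).

□□ψ → □ψ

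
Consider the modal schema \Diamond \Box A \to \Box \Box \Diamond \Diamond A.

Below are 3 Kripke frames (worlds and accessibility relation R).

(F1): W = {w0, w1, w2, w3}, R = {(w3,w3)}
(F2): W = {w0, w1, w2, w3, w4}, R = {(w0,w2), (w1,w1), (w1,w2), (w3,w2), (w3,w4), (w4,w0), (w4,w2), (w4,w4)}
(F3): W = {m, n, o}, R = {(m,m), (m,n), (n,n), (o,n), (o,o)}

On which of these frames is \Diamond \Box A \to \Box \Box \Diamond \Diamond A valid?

This is the axiom for a generalized confluence (Geach) condition; its first-order frame correspondent is \forall x \forall y \forall z ((xRy \wedge x R^2 z) \to \exists w (yRw \wedge z R^2 w)).
(F1): ✓.
(F2): fails — w1Rw1, w1R²w2 but no w with w1Rw and w2R²w.
(F3): ✓.

(F1), (F3)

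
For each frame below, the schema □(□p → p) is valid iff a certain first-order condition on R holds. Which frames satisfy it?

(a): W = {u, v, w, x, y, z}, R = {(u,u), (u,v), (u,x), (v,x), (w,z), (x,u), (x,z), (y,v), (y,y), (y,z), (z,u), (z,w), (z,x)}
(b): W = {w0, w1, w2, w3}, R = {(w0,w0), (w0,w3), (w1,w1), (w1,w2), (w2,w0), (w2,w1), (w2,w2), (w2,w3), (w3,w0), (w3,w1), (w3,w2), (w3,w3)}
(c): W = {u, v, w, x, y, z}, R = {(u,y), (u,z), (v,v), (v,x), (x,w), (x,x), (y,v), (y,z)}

(b)

Frame correspondent (Sahlqvist): ∀x ∀y (Rxy → Ryy) — i.e. shift-reflexivity.
(a): fails — Ruv but not Rvv.
(b): holds.
(c): fails — Rxw but not Rww.
Valid on: (b).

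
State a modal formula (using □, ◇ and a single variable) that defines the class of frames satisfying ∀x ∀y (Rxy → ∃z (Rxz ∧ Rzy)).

□□ψ → □ψ

The condition is density. The C4 schema □□ψ → □ψ defines it.
Suppose □□ψ→□ψ is valid. Take Rxy and set V(ψ)={w : xR²w}. Then □□ψ at x, so □ψ at x, so ψ at y, i.e. ∃z(Rxz∧Rzy).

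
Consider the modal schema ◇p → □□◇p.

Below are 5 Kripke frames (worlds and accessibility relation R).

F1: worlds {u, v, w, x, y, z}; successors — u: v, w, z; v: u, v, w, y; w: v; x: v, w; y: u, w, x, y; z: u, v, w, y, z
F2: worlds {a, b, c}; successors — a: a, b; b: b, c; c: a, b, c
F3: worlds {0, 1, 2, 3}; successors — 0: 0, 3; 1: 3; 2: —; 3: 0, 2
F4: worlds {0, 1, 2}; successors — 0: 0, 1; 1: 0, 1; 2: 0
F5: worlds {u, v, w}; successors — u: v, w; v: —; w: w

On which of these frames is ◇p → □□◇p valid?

F4

This is the axiom for a generalized confluence (Geach) condition; its first-order frame correspondent is ∀x ∀y ∀z ((xRy ∧ xR²z) → ∃w (y = w ∧ zRw)).
F1: fails — uRv, uR²y but no t with v=t and yRt.
F2: fails — aRa, aR²b but no w with a=w and bRw.
F3: fails — 0R0, 0R²2 but no w with 0=w and 2Rw.
F4: ✓.
F5: fails — uRv, uR²w but no t with v=t and wRt.
Valid on: F4.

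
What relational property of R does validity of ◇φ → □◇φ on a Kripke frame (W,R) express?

Suppose ◇φ→□◇φ is valid. Take Rxy, Rxz and set V(φ)={y}. Then ◇φ at x, so □◇φ at x, so ◇φ at z, so some w with Rzw has φ; w=y, i.e. Rzy. By symmetry of the argument, Ryz.

The Euclidean property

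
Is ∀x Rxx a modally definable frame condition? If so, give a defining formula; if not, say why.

The condition is reflexivity. A defining modal formula is □q → q.
Suppose □q→q is valid. At any x set V(q)={w : Rxw}. Then □q holds at x, so q holds at x, i.e. Rxx.

Yes, by □q → q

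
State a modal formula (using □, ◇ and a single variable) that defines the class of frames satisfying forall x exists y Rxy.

This is seriality; the standard corresponding axiom is D: □ψ → ◇ψ.
Suppose □ψ→◇ψ is valid. At any x set V(ψ)=W. Then □ψ at x, so ◇ψ at x, so x has a successor.

□ψ → ◇ψ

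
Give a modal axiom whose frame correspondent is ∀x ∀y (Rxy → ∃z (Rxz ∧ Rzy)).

□□ψ → □ψ

A defining formula is □□ψ → □ψ (the C4 axiom).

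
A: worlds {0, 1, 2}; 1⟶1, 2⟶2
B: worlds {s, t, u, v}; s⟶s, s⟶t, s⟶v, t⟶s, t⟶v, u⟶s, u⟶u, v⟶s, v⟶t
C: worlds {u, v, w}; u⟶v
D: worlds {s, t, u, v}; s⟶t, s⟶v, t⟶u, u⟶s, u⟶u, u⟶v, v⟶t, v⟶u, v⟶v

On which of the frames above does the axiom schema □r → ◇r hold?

Frame correspondent (Sahlqvist): ∀x ∃y Rxy — i.e. seriality.
A: fails — world 0 has no successor.
B: holds.
C: fails — world v has no successor.
D: holds.

B, D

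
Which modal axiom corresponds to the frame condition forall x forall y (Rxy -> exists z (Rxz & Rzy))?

A defining formula is □□p → □p (the C4 axiom).
Suppose □□p→□p is valid. Take Rxy and set V(p)={w : xR²w}. Then □□p at x, so □p at x, so p at y, i.e. ∃z(Rxz∧Rzy).

□□p → □p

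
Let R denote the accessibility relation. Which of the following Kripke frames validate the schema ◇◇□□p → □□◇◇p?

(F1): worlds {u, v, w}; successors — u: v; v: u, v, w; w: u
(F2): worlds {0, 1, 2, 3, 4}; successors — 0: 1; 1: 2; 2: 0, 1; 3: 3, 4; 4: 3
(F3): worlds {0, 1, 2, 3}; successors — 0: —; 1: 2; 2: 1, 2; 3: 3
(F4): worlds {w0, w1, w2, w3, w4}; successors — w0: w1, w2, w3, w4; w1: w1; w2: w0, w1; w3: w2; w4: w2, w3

(F1), (F3), (F4)

This is the axiom for a generalized confluence (Geach) condition; its first-order frame correspondent is ∀x ∀y ∀z ((xR²y ∧ xR²z) → ∃w (yR²w ∧ zR²w)).
(F1): condition met.
(F2): fails — 1R²0, 1R²1 but no w with 0R²w and 1R²w.
(F3): condition met.
(F4): condition met.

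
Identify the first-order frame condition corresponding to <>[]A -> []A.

the Euclidean property

Equivalently (dual form): ◇A → □◇A.
Suppose ◇A→□◇A is valid. Take Rxy, Rxz and set V(A)={y}. Then ◇A at x, so □◇A at x, so ◇A at z, so some w with Rzw has A; w=y, i.e. Rzy. By symmetry of the argument, Ryz.
Conversely, on a frame with the Euclidean property the schema holds at every world under every valuation.
So the correspondent is the Euclidean property.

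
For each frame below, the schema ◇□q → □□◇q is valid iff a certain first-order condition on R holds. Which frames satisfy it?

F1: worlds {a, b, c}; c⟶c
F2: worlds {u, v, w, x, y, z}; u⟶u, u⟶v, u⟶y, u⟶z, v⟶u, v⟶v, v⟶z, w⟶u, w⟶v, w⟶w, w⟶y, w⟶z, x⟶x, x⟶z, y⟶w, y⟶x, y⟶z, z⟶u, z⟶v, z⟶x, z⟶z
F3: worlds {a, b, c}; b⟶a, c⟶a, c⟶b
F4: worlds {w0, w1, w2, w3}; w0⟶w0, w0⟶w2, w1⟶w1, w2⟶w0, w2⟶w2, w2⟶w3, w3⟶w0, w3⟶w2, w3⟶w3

This is the axiom for a generalized confluence (Geach) condition; its first-order frame correspondent is ∀x ∀y ∀z ((xRy ∧ xR²z) → ∃w (yRw ∧ zRw)).
F1: holds.
F2: holds.
F3: fails — cRa, cR²a but no w with aRw and aRw.
F4: holds.

F1, F2, F4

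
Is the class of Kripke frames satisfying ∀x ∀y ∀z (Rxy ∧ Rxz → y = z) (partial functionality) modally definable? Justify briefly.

Yes, by ◇p → □p

Yes: it is partial functionality, defined by the CD schema ◇p → □p.
Suppose ◇p→□p is valid. Take Rxy, Rxz and set V(p)={y}. Then ◇p at x, so □p at x, so p at z, i.e. z=y.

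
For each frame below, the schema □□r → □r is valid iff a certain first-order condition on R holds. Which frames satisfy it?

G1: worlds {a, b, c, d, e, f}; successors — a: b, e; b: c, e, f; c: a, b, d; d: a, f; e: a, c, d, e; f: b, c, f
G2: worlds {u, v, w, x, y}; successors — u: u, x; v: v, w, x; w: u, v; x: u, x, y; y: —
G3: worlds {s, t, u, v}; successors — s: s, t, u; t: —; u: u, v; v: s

The schema corresponds to density: ∀x ∀y (Rxy → ∃z (Rxz ∧ Rzy)).
G1: fails — Rcd but no z with Rcz and Rzd.
G2: ✓.
G3: ✓.
Valid on: G2, G3.

G2, G3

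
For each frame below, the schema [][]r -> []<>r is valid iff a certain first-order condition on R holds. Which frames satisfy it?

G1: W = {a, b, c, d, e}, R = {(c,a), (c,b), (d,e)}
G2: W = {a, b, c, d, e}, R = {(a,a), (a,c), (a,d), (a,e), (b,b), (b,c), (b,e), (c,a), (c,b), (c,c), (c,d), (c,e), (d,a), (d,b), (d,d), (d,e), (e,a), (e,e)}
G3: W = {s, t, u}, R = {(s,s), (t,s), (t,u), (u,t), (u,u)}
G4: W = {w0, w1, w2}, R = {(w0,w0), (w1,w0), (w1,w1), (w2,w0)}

The schema corresponds to a generalized confluence (Geach) condition: forall x forall z (xRz -> exists w (x R^2 w & zRw)).
G1: fails — cRa but no w with cR²w and aRw.
G2: ✓.
G3: ✓.
G4: ✓.

G2, G3, G4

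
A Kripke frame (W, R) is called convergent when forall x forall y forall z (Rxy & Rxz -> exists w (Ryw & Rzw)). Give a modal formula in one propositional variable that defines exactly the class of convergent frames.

◇□r → □◇r

The condition is convergence. The .2 schema ◇□r → □◇r defines it.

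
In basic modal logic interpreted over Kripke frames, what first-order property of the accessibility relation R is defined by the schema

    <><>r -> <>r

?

Replacing r by ¬r and contraposing gives the equivalent schema □r → □□r.
Suppose □r→□□r is valid. Take Rxy, Ryz and set V(r)={w : Rxw}. Then □r at x, so □□r at x, so □r at y, so r at z, i.e. Rxz.
Conversely, on a frame with transitivity the schema holds at every world under every valuation.
So the correspondent is transitivity.

transitivity: forall x forall y forall z (Rxy & Ryz -> Rxz)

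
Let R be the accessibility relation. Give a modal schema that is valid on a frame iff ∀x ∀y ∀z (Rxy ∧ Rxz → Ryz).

◇ψ → □◇ψ

This is the Euclidean property; the standard corresponding axiom is 5: ◇ψ → □◇ψ.
Suppose ◇ψ→□◇ψ is valid. Take Rxy, Rxz and set V(ψ)={y}. Then ◇ψ at x, so □◇ψ at x, so ◇ψ at z, so some w with Rzw has ψ; w=y, i.e. Rzy. By symmetry of the argument, Ryz.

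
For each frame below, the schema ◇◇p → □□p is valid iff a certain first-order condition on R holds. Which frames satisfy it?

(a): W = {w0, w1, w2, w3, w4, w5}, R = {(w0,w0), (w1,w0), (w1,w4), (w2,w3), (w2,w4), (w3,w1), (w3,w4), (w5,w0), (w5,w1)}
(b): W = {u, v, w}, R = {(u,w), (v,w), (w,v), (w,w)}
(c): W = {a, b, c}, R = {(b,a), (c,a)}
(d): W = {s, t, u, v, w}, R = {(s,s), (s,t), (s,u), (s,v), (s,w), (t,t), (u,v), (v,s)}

This is the axiom for a generalized confluence (Geach) condition; its first-order frame correspondent is ∀x ∀y ∀z ((xR²y ∧ xR²z) → ∃w (y = w ∧ z = w)).
(a): fails — w2R²w1, w2R²w4 but w1 ≠ w4.
(b): fails — uR²v, uR²w but v ≠ w.
(c): satisfies the condition.
(d): fails — sR²s, sR²t but s ≠ t.

(c)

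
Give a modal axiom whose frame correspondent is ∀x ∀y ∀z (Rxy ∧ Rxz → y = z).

◇r → □r

This is partial functionality; the standard corresponding axiom is CD: ◇r → □r.
Suppose ◇r→□r is valid. Take Rxy, Rxz and set V(r)={y}. Then ◇r at x, so □r at x, so r at z, i.e. z=y.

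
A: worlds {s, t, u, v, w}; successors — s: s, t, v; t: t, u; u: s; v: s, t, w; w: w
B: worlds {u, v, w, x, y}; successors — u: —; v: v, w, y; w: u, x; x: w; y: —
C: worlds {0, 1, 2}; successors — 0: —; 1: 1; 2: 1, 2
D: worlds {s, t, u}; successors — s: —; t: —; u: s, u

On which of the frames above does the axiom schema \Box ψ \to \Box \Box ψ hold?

This is the axiom for transitivity; its first-order frame correspondent is \forall x \forall y \forall z (Rxy \wedge Ryz \to Rxz).
A: fails — Rus and Rsv but not Ruv.
B: fails — Rxw and Rwu but not Rxu.
C: ✓.
D: ✓.

C, D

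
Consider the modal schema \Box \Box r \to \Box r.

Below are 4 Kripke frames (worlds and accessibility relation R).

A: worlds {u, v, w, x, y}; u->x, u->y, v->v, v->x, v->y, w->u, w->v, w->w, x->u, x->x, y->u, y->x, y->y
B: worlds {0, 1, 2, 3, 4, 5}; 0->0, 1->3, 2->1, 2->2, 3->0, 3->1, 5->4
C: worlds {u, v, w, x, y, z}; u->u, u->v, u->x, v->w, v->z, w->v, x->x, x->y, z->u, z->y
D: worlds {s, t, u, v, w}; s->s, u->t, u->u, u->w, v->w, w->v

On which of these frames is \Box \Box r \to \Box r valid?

A

Frame correspondent (Sahlqvist): \forall x \forall y (Rxy \to \exists z (Rxz \wedge Rzy)) — i.e. density.
A: satisfies the condition.
B: fails — R31 but no z with R3z and Rz1.
C: fails — Rvz but no t with Rvt and Rtz.
D: fails — Rvw but no z with Rvz and Rzw.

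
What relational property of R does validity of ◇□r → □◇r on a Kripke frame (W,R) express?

Suppose ◇□r→□◇r is valid. Take Rxy, Rxz and set V(r)={w : Ryw}. Then □r at y so ◇□r at x, so □◇r at x, so ◇r at z, giving w with Rzw and Ryw.

convergence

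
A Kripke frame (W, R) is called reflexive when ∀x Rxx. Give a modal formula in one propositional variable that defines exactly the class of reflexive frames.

The condition is reflexivity. The T schema □ψ → ψ defines it.
Suppose □ψ→ψ is valid. At any x set V(ψ)={w : Rxw}. Then □ψ holds at x, so ψ holds at x, i.e. Rxx.

□ψ → ψ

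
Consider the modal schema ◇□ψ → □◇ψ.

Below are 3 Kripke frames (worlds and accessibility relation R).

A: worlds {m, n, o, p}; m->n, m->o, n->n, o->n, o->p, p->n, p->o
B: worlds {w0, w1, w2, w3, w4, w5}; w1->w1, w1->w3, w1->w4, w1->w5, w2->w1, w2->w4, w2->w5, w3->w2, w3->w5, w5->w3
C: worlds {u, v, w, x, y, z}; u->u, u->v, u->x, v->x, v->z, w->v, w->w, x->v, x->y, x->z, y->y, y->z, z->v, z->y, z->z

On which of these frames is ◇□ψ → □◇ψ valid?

Frame correspondent (Sahlqvist): ∀x ∀y ∀z (Rxy ∧ Rxz → ∃w (Ryw ∧ Rzw)) — i.e. convergence.
A: ✓.
B: fails — Rw1w5 and Rw1w3 but w5 and w3 have no common successor.
C: fails — Rww and Rwv but w and v have no common successor.
Valid on: A.

A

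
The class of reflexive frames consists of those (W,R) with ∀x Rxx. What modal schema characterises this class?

□r → r

This is reflexivity; the standard corresponding axiom is T: □r → r.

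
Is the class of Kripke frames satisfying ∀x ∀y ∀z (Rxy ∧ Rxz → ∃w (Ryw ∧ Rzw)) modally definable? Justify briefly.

This is a Sahlqvist condition; the .2 axiom ◇□q → □◇q defines it.
Suppose ◇□q→□◇q is valid. Take Rxy, Rxz and set V(q)={w : Ryw}. Then □q at y so ◇□q at x, so □◇q at x, so ◇q at z, giving w with Rzw and Ryw.

Definable; ◇□q → □◇q defines it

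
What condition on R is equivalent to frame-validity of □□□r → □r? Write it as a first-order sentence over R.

This is a Sahlqvist (Geach-type) schema ◇^0□^3r → □^1◇^0r.
Minimal-valuation argument: fix x; take any y with xR^0y and any z with xR^1z. Set V(r) to the set of worlds R-reachable from y in exactly 3 steps. Then □^3r holds at y, so the antecedent holds at x; validity forces ◇^0r at z, giving a w with zR^0w and yR^3w.
First-order correspondent: ∀x ∀z (xRz → ∃w (xR³w ∧ z = w)).

∀x ∀z (xRz → ∃w (xR³w ∧ z = w))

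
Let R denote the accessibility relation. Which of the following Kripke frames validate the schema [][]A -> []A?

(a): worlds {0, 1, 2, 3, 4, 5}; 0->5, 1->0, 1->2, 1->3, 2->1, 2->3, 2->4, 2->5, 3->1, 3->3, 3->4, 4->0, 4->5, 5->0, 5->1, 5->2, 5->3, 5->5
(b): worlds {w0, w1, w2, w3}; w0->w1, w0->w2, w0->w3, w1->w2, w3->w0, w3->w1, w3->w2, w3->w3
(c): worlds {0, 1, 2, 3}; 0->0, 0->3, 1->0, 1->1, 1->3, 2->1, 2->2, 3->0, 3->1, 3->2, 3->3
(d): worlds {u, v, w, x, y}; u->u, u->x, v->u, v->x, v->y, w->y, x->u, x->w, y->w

(c)

Frame correspondent (Sahlqvist): forall x forall y (Rxy -> exists z (Rxz & Rzy)) — i.e. density.
(a): fails — R10 but no z with R1z and Rz0.
(b): fails — Rw1w2 but no z with Rw1z and Rzw2.
(c): holds.
(d): fails — Rxw but no z with Rxz and Rzw.
Valid on: (c).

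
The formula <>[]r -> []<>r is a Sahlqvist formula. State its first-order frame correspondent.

convergence

This schema is the .2 axiom.
Its frame correspondent is convergence — forall x forall y forall z (Rxy & Rxz -> exists w (Ryw & Rzw)).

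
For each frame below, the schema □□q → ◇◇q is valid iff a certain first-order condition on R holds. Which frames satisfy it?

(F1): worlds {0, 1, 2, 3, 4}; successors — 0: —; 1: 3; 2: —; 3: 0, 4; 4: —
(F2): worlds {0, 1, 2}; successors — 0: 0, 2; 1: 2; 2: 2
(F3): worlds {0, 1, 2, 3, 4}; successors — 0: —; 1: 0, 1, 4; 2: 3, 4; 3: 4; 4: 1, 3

(F2)

The schema corresponds to a generalized confluence (Geach) condition: ∀x ∃w (xR²w ∧ xR²w).
(F1): fails — at 0 but no w with 0R²w and 0R²w.
(F2): condition met.
(F3): fails — at 0 but no w with 0R²w and 0R²w.
Valid on: (F2).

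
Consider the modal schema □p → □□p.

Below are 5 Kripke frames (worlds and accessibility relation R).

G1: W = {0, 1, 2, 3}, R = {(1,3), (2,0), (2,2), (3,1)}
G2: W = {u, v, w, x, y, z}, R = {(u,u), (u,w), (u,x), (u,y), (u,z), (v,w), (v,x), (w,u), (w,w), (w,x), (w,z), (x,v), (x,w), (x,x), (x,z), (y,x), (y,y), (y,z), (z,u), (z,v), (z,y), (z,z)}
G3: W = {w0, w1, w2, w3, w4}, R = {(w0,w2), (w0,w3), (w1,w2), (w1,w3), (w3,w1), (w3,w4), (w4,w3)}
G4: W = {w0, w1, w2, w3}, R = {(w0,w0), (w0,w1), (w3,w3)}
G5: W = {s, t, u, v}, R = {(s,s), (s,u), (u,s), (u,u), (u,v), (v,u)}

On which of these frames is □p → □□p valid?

This is the axiom for transitivity; its first-order frame correspondent is ∀x ∀y ∀z (Rxy ∧ Ryz → Rxz).
G1: fails — R31 and R13 but not R33.
G2: fails — Ryx and Rxv but not Ryv.
G3: fails — Rw3w1 and Rw1w2 but not Rw3w2.
G4: condition met.
G5: fails — Rvu and Ruv but not Rvv.
Valid on: G4.

G4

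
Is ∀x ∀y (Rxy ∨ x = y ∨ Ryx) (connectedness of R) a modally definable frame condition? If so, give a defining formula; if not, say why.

Any modally definable frame class is closed under disjoint unions.
Take 2 disjoint single-world reflexive frames: each is trivially connected, but their disjoint union has 2 worlds with no edge between distinct components, so it is not connected.
So the class is not modally definable.

Not definable by any modal formula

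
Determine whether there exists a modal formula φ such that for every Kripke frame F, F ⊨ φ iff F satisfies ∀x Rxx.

Definable; □p → p defines it

Yes: it is reflexivity, defined by the T schema □p → p.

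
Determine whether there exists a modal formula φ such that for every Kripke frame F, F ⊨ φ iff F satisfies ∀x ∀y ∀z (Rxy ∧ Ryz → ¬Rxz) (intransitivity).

No

Any modally definable frame class is closed under surjective bounded morphisms.
The 7-cycle (worlds w0,w1,w2,w3,w4,w5,w6 with w0→w1→w2→w3→w4→w5→w6→w0) is intransitive. Mapping every world to a single reflexive point • is a surjective bounded morphism; the reflexive point is not intransitive (R••∧R•• but R••).
So no modal formula (or set of formulas) defines exactly the intransitive frames.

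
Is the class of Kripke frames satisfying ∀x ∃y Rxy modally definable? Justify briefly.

Yes — defined by □p → ◇p

This is a Sahlqvist condition; the D axiom □p → ◇p defines it.
Suppose □p→◇p is valid. At any x set V(p)=W. Then □p at x, so ◇p at x, so x has a successor.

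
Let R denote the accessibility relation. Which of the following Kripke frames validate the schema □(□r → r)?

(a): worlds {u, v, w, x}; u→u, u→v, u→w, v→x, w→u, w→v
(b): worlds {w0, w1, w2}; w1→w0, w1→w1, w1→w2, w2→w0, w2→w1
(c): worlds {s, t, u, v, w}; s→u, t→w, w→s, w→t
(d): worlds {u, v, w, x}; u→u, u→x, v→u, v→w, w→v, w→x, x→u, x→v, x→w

none

Frame correspondent (Sahlqvist): ∀x ∀y (Rxy → Ryy) — i.e. shift-reflexivity.
(a): fails — Ruv but not Rvv.
(b): fails — Rw1w2 but not Rw2w2.
(c): fails — Rsu but not Ruu.
(d): fails — Rxw but not Rww.
Valid on no frame.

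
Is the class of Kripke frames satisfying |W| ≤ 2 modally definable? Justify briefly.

If a class were modally definable it would be closed under disjoint unions (Goldblatt–Thomason).
Any modal formula valid on each of 3 disjoint one-world frames is valid on their disjoint union (validity is preserved under disjoint unions). Each one-world frame has |W|=1≤2, but the union has |W|=3.
Hence having at most 2 worlds is not modally definable.

Not modally definable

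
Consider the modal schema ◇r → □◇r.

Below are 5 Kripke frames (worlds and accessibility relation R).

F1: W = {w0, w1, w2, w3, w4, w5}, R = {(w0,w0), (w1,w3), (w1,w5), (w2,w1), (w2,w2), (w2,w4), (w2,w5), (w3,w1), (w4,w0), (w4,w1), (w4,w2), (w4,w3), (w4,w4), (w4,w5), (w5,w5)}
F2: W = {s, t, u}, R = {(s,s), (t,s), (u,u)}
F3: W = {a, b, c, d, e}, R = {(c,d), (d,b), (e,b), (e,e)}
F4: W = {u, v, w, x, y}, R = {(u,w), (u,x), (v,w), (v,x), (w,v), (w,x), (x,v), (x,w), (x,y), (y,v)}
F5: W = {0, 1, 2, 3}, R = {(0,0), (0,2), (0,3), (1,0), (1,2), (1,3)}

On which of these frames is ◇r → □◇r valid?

The schema corresponds to the Euclidean property: ∀x ∀y ∀z (Rxy ∧ Rxz → Ryz).
F1: fails — Rw1w5 and Rw1w3 but not Rw5w3.
F2: holds.
F3: fails — Rcd and Rcd but not Rdd.
F4: fails — Ruw and Ruw but not Rww.
F5: fails — R02 and R00 but not R20.

F2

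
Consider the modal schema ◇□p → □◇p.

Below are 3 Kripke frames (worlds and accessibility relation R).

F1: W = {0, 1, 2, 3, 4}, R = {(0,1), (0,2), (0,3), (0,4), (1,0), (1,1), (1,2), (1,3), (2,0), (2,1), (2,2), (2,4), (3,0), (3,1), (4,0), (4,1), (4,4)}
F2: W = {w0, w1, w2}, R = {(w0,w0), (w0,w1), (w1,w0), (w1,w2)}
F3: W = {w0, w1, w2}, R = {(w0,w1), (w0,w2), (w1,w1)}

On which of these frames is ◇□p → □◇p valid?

Frame correspondent (Sahlqvist): ∀x ∀y ∀z (Rxy ∧ Rxz → ∃w (Ryw ∧ Rzw)) — i.e. convergence.
F1: holds.
F2: fails — Rw1w2 and Rw1w2 but w2 and w2 have no common successor.
F3: fails — Rw0w1 and Rw0w2 but w1 and w2 have no common successor.

F1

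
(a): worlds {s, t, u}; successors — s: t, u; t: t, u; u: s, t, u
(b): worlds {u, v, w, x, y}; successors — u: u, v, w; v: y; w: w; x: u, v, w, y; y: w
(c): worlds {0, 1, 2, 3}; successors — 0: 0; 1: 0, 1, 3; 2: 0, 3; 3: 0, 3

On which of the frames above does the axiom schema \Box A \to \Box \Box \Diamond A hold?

This is the axiom for a generalized confluence (Geach) condition; its first-order frame correspondent is \forall x \forall z (x R^2 z \to \exists w (xRw \wedge zRw)).
(a): holds.
(b): fails — uR²v but no t with uRt and vRt.
(c): holds.
Valid on: (a), (c).

(a), (c)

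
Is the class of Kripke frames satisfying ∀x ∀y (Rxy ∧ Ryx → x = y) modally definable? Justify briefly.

Not definable by any modal formula

Modal frame validity is preserved under surjective bounded morphisms.
The 6-cycle (worlds s,t,u,v,w,x with s→t→u→v→w→x→s) is antisymmetric. Sending even-indexed worlds to • and odd-indexed worlds to ∘ is a surjective bounded morphism onto the two-world frame with •↔∘, which is not antisymmetric.
Hence antisymmetry is not modally definable.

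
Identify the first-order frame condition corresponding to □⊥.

□⊥ is valid iff no world has any successor (otherwise □⊥ fails at any world with one).

emptiness of R: ∀x ∀y ¬Rxy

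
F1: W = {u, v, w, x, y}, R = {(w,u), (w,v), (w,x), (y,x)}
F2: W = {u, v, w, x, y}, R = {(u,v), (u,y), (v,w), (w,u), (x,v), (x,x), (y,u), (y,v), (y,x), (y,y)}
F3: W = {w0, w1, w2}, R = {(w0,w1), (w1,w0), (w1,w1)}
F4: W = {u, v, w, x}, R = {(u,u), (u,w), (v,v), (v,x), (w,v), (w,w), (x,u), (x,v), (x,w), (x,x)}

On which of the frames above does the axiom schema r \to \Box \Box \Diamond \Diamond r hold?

F1, F3

The schema corresponds to a generalized confluence (Geach) condition: \forall x \forall z (x R^2 z \to \exists w (x = w \wedge z R^2 w)).
F1: satisfies the condition.
F2: fails — uR²w but no t with u=t and wR²t.
F3: satisfies the condition.
F4: fails — uR²w but no t with u=t and wR²t.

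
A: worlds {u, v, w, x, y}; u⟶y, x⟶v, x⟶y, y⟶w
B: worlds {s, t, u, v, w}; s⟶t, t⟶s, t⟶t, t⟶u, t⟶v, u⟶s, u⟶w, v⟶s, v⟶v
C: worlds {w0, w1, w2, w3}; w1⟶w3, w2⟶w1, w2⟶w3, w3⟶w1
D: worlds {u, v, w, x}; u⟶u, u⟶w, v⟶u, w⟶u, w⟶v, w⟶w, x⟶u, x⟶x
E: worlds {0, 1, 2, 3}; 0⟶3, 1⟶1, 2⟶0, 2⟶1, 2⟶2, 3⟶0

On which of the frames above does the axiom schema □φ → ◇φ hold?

This is the axiom for seriality; its first-order frame correspondent is ∀x ∃y Rxy.
A: fails — world v has no successor.
B: fails — world w has no successor.
C: fails — world w0 has no successor.
D: satisfies the condition.
E: satisfies the condition.

D, E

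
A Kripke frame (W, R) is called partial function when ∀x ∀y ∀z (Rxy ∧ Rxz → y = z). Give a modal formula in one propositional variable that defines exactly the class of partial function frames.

The condition is partial functionality. The CD schema ◇ψ → □ψ defines it.

◇ψ → □ψ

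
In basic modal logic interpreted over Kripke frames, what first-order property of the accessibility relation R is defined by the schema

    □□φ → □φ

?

Suppose □□φ→□φ is valid. Take Rxy and set V(φ)={w : xR²w}. Then □□φ at x, so □φ at x, so φ at y, i.e. ∃z(Rxz∧Rzy).
Conversely, on a frame with density the schema holds at every world under every valuation.
Frame condition: ∀x ∀y (Rxy → ∃z (Rxz ∧ Rzy)).

Density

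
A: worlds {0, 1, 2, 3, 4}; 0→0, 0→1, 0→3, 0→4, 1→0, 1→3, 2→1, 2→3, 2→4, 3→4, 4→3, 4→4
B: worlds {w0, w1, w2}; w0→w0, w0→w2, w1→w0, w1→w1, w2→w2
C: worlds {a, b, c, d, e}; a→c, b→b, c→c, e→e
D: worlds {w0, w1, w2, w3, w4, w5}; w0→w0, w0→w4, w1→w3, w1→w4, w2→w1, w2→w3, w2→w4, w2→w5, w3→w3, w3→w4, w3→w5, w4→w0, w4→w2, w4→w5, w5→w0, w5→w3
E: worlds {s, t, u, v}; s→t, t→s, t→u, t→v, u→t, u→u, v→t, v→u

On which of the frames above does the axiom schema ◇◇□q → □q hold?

C

The schema corresponds to a generalized confluence (Geach) condition: ∀x ∀y ∀z ((xR²y ∧ xRz) → ∃w (yRw ∧ z = w)).
A: fails — 0R²1, 0R1 but no w with 1Rw and 1=w.
B: fails — w0R²w2, w0Rw0 but no w with w2Rw and w0=w.
C: satisfies the condition.
D: fails — w0R²w2, w0Rw0 but no w with w2Rw and w0=w.
E: fails — tR²u, tRs but no w with uRw and s=w.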